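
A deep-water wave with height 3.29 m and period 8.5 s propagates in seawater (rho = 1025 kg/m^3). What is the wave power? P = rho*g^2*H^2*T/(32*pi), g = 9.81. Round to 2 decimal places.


P = rho * g^2 * H^2 * T / (32 * pi)
P = 1025 * 9.81^2 * 3.29^2 * 8.5 / (32 * pi)
P = 1025 * 96.2361 * 10.8241 * 8.5 / 100.53096
P = 90276.09 W/m

90276.09


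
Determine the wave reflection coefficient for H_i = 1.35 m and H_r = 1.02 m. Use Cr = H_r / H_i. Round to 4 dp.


Cr = H_r / H_i
Cr = 1.02 / 1.35
Cr = 0.7556

0.7556


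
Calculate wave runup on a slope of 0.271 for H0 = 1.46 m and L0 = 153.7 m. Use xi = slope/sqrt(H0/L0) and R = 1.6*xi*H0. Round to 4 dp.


xi = slope / sqrt(H0/L0)
H0/L0 = 1.46/153.7 = 0.009499
sqrt(0.009499) = 0.097463
xi = 0.271 / 0.097463 = 2.780544
R = 1.6 * xi * H0 = 1.6 * 2.780544 * 1.46
R = 6.4954 m

6.4954


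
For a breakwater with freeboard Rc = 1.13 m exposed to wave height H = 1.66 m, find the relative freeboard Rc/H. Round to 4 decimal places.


Relative freeboard = Rc / H
= 1.13 / 1.66
= 0.6807

0.6807


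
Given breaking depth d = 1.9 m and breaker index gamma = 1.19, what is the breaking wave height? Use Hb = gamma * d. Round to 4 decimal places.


Hb = gamma * d
Hb = 1.19 * 1.9
Hb = 2.2610 m

2.2610


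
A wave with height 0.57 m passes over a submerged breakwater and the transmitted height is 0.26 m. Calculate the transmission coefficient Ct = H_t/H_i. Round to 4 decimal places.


Ct = H_t / H_i
Ct = 0.26 / 0.57
Ct = 0.4561

0.4561


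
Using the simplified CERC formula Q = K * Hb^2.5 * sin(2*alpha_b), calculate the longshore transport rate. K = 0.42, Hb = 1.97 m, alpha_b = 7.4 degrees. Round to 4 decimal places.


Q = K * Hb^2.5 * sin(2 * alpha_b)
Hb^2.5 = 1.97^2.5 = 5.447103
sin(2 * 7.4) = sin(14.8) = 0.255446
Q = 0.42 * 5.447103 * 0.255446
Q = 0.5844 m^3/s

0.5844


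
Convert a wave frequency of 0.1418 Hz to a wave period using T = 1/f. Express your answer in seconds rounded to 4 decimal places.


T = 1 / f
T = 1 / 0.1418
T = 7.0522 s

7.0522


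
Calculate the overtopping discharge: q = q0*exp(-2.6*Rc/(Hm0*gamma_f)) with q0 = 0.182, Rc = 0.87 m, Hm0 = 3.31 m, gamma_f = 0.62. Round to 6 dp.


q = q0 * exp(-2.6 * Rc / (Hm0 * gamma_f))
Exponent = -2.6 * 0.87 / (3.31 * 0.62)
= -2.6 * 0.87 / 2.0522
= -1.102232
exp(-1.102232) = 0.332129
q = 0.182 * 0.332129
q = 0.060447 m^3/s/m

0.060447


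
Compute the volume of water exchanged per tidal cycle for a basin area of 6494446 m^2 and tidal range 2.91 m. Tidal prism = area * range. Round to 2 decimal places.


Tidal prism = Area * Tidal range
P = 6494446 * 2.91
P = 18898837.86 m^3

18898837.86


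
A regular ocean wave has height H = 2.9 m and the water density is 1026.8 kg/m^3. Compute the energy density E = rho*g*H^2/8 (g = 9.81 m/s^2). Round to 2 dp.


E = (1/8) * rho * g * H^2
E = (1/8) * 1026.8 * 9.81 * 2.9^2
E = 0.125 * 1026.8 * 9.81 * 8.4100
E = 10589.14 J/m^2

10589.14


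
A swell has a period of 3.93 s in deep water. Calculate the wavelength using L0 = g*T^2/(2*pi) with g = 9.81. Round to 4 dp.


L0 = g * T^2 / (2 * pi)
L0 = 9.81 * 3.93^2 / (2 * pi)
L0 = 9.81 * 15.4449 / 6.28319
L0 = 151.5145 / 6.28319
L0 = 24.1143 m

24.1143


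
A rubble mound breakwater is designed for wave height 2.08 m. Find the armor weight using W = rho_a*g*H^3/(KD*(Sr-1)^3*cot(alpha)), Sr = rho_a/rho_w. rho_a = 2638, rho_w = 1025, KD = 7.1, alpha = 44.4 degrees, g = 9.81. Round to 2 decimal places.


Sr = rho_a / rho_w = 2638 / 1025 = 2.573659
(Sr - 1) = 1.573659
(Sr - 1)^3 = 3.897010
cot(44.4) = 1 / tan(44.4) = 1 / 0.979272 = 1.021166
Numerator = 2638 * 9.81 * 2.08^3 = 232880.8639
Denominator = 7.1 * 3.897010 * 1.021166 = 28.254418
W = 232880.8639 / 28.254418
W = 8242.28 N

8242.28


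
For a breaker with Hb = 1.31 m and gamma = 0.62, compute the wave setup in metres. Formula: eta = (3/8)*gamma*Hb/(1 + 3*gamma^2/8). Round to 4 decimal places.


eta = (3/8) * gamma * Hb / (1 + 3*gamma^2/8)
Numerator = (3/8) * 0.62 * 1.31 = 0.304575
Denominator = 1 + 3*0.62^2/8 = 1 + 0.144150 = 1.144150
eta = 0.304575 / 1.144150
eta = 0.2662 m

0.2662


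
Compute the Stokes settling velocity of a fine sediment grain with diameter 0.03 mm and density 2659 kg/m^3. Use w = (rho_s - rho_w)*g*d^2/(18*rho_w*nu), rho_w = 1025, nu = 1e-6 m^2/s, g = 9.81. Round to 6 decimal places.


w = (rho_s - rho_w) * g * d^2 / (18 * rho_w * nu)
d = 0.03 mm = 0.000030 m
rho_s - rho_w = 2659 - 1025 = 1634
Numerator = 1634 * 9.81 * (0.000030)^2 = 0.000014426586
Denominator = 18 * 1025 * 1e-6 = 0.018450
w = 0.000782 m/s

0.000782


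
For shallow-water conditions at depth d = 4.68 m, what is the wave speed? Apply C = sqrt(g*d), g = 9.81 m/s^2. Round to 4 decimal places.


Using the shallow-water approximation:
C = sqrt(g * d) = sqrt(9.81 * 4.68)
C = sqrt(45.9108)
C = 6.7758 m/s

6.7758


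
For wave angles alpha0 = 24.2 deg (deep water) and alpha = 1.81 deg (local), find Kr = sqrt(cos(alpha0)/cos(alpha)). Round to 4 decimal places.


Kr = sqrt(cos(alpha0) / cos(alpha))
cos(24.2) = 0.912120
cos(1.81) = 0.999501
Kr = sqrt(0.912120 / 0.999501)
Kr = sqrt(0.912575)
Kr = 0.9553

0.9553


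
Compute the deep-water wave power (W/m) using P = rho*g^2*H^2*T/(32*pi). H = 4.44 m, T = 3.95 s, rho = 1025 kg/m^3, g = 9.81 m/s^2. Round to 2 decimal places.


P = rho * g^2 * H^2 * T / (32 * pi)
P = 1025 * 9.81^2 * 4.44^2 * 3.95 / (32 * pi)
P = 1025 * 96.2361 * 19.7136 * 3.95 / 100.53096
P = 76405.58 W/m

76405.58


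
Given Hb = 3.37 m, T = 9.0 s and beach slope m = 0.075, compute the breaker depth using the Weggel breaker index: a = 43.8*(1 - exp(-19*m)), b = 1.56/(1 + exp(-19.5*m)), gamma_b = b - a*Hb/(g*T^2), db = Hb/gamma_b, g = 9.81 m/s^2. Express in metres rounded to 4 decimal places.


a = 43.8 * (1 - exp(-19 * m))
exp(-19 * 0.075) = exp(-1.4250) = 0.240508
a = 43.8 * (1 - 0.240508) = 33.265729
b = 1.56 / (1 + exp(-19.5 * m))
exp(-19.5 * 0.075) = exp(-1.4625) = 0.231656
b = 1.56 / (1 + 0.231656) = 1.266587
Hb / (g * T^2) = 3.37 / (9.81 * 9.0^2) = 3.37 / 794.6100 = 0.00424107
gamma_b = b - a * Hb/(g*T^2) = 1.266587 - 33.265729 * 0.00424107 = 1.125505
db = Hb / gamma_b = 3.37 / 1.125505
db = 2.9942 m

2.9942


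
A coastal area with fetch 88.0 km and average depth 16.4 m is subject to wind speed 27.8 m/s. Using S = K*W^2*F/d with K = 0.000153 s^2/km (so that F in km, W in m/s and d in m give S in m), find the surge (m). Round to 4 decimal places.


S = K * W^2 * F / d
W^2 = 27.8^2 = 772.84
S = 0.000153 * 772.84 * 88.0 / 16.4
Numerator = 0.000153 * 772.84 * 88.0 = 10.405518
S = 10.405518 / 16.4 = 0.6345 m

0.6345


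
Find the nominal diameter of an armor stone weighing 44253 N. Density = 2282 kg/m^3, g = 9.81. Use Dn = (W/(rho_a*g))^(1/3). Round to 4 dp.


V = W / (rho_a * g)
V = 44253 / (2282 * 9.81)
V = 44253 / 22386.42
V = 1.976779 m^3
Dn = V^(1/3) = 1.976779^(1/3)
Dn = 1.2550 m

1.2550


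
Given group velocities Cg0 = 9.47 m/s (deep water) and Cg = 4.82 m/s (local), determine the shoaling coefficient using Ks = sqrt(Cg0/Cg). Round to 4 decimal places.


Ks = sqrt(Cg0 / Cg)
Ks = sqrt(9.47 / 4.82)
Ks = sqrt(1.9647)
Ks = 1.4017

1.4017


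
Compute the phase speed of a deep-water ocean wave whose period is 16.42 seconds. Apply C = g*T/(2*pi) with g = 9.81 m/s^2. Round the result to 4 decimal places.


We use the deep-water celerity formula:
C = g * T / (2 * pi)
C = 9.81 * 16.42 / (2 * 3.14159...)
C = 161.080200 / 6.283185
C = 25.6367 m/s

25.6367


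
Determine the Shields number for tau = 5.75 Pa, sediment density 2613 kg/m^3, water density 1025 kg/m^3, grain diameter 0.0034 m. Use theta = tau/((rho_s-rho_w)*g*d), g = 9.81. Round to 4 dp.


theta = tau / ((rho_s - rho_w) * g * d)
rho_s - rho_w = 2613 - 1025 = 1588
Denominator = 1588 * 9.81 * 0.0034 = 52.966152
theta = 5.75 / 52.966152
theta = 0.1086

0.1086


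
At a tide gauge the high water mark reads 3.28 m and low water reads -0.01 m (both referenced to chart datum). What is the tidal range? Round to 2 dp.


Tidal range = High water - Low water
Tidal range = 3.28 - (-0.01)
Tidal range = 3.29 m

3.29


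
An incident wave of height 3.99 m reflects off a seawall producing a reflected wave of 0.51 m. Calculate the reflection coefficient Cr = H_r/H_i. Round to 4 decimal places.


Cr = H_r / H_i
Cr = 0.51 / 3.99
Cr = 0.1278

0.1278


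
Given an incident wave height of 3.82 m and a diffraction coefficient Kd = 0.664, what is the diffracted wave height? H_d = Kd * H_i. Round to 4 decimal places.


H_d = Kd * H_i
H_d = 0.664 * 3.82
H_d = 2.5365 m

2.5365


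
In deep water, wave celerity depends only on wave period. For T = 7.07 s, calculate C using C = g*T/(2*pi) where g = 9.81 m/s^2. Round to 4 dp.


We use the deep-water celerity formula:
C = g * T / (2 * pi)
C = 9.81 * 7.07 / (2 * 3.14159...)
C = 69.356700 / 6.283185
C = 11.0385 m/s

11.0385


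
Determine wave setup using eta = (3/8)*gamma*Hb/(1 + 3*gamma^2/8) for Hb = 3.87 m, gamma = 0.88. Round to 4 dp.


eta = (3/8) * gamma * Hb / (1 + 3*gamma^2/8)
Numerator = (3/8) * 0.88 * 3.87 = 1.277100
Denominator = 1 + 3*0.88^2/8 = 1 + 0.290400 = 1.290400
eta = 1.277100 / 1.290400
eta = 0.9897 m

0.9897


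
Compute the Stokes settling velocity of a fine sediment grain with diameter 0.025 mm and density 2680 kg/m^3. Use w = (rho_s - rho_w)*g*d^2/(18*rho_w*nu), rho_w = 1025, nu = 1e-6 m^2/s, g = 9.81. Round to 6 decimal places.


w = (rho_s - rho_w) * g * d^2 / (18 * rho_w * nu)
d = 0.025 mm = 0.000025 m
rho_s - rho_w = 2680 - 1025 = 1655
Numerator = 1655 * 9.81 * (0.000025)^2 = 0.000010147219
Denominator = 18 * 1025 * 1e-6 = 0.018450
w = 0.000550 m/s

0.000550


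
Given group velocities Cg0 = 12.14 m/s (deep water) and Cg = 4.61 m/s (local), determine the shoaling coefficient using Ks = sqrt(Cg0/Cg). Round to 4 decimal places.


Ks = sqrt(Cg0 / Cg)
Ks = sqrt(12.14 / 4.61)
Ks = sqrt(2.6334)
Ks = 1.6228

1.6228


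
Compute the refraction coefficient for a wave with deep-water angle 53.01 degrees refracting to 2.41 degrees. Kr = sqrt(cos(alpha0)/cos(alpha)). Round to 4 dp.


Kr = sqrt(cos(alpha0) / cos(alpha))
cos(53.01) = 0.601676
cos(2.41) = 0.999116
Kr = sqrt(0.601676 / 0.999116)
Kr = sqrt(0.602208)
Kr = 0.7760

0.7760


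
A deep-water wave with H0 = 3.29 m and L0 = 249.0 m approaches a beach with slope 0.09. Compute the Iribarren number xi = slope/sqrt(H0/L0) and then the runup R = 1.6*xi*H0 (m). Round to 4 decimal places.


xi = slope / sqrt(H0/L0)
H0/L0 = 3.29/249.0 = 0.013213
sqrt(0.013213) = 0.114947
xi = 0.09 / 0.114947 = 0.782968
R = 1.6 * xi * H0 = 1.6 * 0.782968 * 3.29
R = 4.1215 m

4.1215


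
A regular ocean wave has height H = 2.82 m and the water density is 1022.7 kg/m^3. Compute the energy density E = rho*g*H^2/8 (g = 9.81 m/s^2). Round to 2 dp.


E = (1/8) * rho * g * H^2
E = (1/8) * 1022.7 * 9.81 * 2.82^2
E = 0.125 * 1022.7 * 9.81 * 7.9524
E = 9972.99 J/m^2

9972.99


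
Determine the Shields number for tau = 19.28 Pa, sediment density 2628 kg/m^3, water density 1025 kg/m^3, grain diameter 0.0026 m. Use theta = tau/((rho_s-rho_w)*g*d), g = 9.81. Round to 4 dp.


theta = tau / ((rho_s - rho_w) * g * d)
rho_s - rho_w = 2628 - 1025 = 1603
Denominator = 1603 * 9.81 * 0.0026 = 40.886118
theta = 19.28 / 40.886118
theta = 0.4716

0.4716


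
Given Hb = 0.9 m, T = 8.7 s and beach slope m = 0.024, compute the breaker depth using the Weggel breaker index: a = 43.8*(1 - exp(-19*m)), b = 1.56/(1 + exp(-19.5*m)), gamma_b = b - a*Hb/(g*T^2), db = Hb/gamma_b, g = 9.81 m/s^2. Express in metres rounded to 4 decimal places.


a = 43.8 * (1 - exp(-19 * m))
exp(-19 * 0.024) = exp(-0.4560) = 0.633814
a = 43.8 * (1 - 0.633814) = 16.038954
b = 1.56 / (1 + exp(-19.5 * m))
exp(-19.5 * 0.024) = exp(-0.4680) = 0.626254
b = 1.56 / (1 + 0.626254) = 0.959260
Hb / (g * T^2) = 0.9 / (9.81 * 8.7^2) = 0.9 / 742.5189 = 0.00121209
gamma_b = b - a * Hb/(g*T^2) = 0.959260 - 16.038954 * 0.00121209 = 0.939819
db = Hb / gamma_b = 0.9 / 0.939819
db = 0.9576 m

0.9576


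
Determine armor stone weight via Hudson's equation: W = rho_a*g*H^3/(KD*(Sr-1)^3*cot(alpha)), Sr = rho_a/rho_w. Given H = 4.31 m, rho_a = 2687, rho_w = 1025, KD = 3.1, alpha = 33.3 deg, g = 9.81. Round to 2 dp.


Sr = rho_a / rho_w = 2687 / 1025 = 2.621463
(Sr - 1) = 1.621463
(Sr - 1)^3 = 4.263060
cot(33.3) = 1 / tan(33.3) = 1 / 0.656877 = 1.522355
Numerator = 2687 * 9.81 * 4.31^3 = 2110418.0094
Denominator = 3.1 * 4.263060 * 1.522355 = 20.118655
W = 2110418.0094 / 20.118655
W = 104898.56 N

104898.56


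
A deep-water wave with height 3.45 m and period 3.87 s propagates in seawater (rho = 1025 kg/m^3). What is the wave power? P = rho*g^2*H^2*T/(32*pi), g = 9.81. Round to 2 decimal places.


P = rho * g^2 * H^2 * T / (32 * pi)
P = 1025 * 9.81^2 * 3.45^2 * 3.87 / (32 * pi)
P = 1025 * 96.2361 * 11.9025 * 3.87 / 100.53096
P = 45197.16 W/m

45197.16


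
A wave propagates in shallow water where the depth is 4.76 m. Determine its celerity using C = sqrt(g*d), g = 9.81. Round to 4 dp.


Using the shallow-water approximation:
C = sqrt(g * d) = sqrt(9.81 * 4.76)
C = sqrt(46.6956)
C = 6.8334 m/s

6.8334


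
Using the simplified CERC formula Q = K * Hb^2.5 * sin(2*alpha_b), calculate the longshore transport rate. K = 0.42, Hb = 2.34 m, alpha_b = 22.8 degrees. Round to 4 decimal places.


Q = K * Hb^2.5 * sin(2 * alpha_b)
Hb^2.5 = 2.34^2.5 = 8.376057
sin(2 * 22.8) = sin(45.6) = 0.714473
Q = 0.42 * 8.376057 * 0.714473
Q = 2.5135 m^3/s

2.5135


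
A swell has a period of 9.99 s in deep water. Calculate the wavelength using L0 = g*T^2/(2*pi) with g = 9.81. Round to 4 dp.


L0 = g * T^2 / (2 * pi)
L0 = 9.81 * 9.99^2 / (2 * pi)
L0 = 9.81 * 99.8001 / 6.28319
L0 = 979.0390 / 6.28319
L0 = 155.8189 m

155.8189


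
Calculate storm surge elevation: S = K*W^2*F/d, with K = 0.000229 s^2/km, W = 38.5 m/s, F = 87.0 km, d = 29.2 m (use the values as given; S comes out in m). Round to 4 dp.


S = K * W^2 * F / d
W^2 = 38.5^2 = 1482.25
S = 0.000229 * 1482.25 * 87.0 / 29.2
Numerator = 0.000229 * 1482.25 * 87.0 = 29.530867
S = 29.530867 / 29.2 = 1.0113 m

1.0113


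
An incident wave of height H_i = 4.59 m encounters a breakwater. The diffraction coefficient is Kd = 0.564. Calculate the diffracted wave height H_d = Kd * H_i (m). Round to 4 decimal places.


H_d = Kd * H_i
H_d = 0.564 * 4.59
H_d = 2.5888 m

2.5888


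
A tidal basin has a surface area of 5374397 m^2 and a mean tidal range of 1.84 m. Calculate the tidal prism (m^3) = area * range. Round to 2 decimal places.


Tidal prism = Area * Tidal range
P = 5374397 * 1.84
P = 9888890.48 m^3

9888890.48


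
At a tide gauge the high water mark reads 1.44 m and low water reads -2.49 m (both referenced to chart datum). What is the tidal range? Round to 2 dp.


Tidal range = High water - Low water
Tidal range = 1.44 - (-2.49)
Tidal range = 3.93 m

3.93


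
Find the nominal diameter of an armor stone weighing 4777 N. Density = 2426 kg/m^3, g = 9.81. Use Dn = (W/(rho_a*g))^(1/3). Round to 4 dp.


V = W / (rho_a * g)
V = 4777 / (2426 * 9.81)
V = 4777 / 23799.06
V = 0.200722 m^3
Dn = V^(1/3) = 0.200722^(1/3)
Dn = 0.5855 m

0.5855


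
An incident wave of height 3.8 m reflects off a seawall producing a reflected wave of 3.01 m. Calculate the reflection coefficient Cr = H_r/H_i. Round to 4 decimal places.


Cr = H_r / H_i
Cr = 3.01 / 3.8
Cr = 0.7921

0.7921


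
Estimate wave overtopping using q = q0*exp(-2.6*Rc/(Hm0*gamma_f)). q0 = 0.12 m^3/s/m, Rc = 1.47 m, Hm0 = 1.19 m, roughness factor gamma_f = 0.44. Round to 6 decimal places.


q = q0 * exp(-2.6 * Rc / (Hm0 * gamma_f))
Exponent = -2.6 * 1.47 / (1.19 * 0.44)
= -2.6 * 1.47 / 0.5236
= -7.299465
exp(-7.299465) = 0.000676
q = 0.12 * 0.000676
q = 0.000081 m^3/s/m

0.000081


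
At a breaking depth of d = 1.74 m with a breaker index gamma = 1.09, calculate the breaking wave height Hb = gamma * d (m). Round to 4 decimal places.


Hb = gamma * d
Hb = 1.09 * 1.74
Hb = 1.8966 m

1.8966


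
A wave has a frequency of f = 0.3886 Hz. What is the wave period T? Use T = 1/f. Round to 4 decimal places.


T = 1 / f
T = 1 / 0.3886
T = 2.5733 s

2.5733


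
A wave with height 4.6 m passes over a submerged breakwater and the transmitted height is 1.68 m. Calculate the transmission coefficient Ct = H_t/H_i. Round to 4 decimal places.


Ct = H_t / H_i
Ct = 1.68 / 4.6
Ct = 0.3652

0.3652


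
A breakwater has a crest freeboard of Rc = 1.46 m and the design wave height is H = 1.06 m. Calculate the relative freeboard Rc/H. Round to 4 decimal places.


Relative freeboard = Rc / H
= 1.46 / 1.06
= 1.3774

1.3774


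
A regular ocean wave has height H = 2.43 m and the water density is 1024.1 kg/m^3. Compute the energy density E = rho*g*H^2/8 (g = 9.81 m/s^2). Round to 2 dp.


E = (1/8) * rho * g * H^2
E = (1/8) * 1024.1 * 9.81 * 2.43^2
E = 0.125 * 1024.1 * 9.81 * 5.9049
E = 7415.39 J/m^2

7415.39


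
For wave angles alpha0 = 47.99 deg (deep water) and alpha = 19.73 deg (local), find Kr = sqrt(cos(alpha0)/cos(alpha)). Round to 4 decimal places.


Kr = sqrt(cos(alpha0) / cos(alpha))
cos(47.99) = 0.669260
cos(19.73) = 0.941294
Kr = sqrt(0.669260 / 0.941294)
Kr = sqrt(0.711000)
Kr = 0.8432

0.8432


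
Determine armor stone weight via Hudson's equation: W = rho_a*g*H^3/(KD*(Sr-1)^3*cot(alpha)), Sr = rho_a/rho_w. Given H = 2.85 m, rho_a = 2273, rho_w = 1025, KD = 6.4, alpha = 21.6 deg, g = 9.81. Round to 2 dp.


Sr = rho_a / rho_w = 2273 / 1025 = 2.217561
(Sr - 1) = 1.217561
(Sr - 1)^3 = 1.804979
cot(21.6) = 1 / tan(21.6) = 1 / 0.395928 = 2.525712
Numerator = 2273 * 9.81 * 2.85^3 = 516182.1986
Denominator = 6.4 * 1.804979 * 2.525712 = 29.176682
W = 516182.1986 / 29.176682
W = 17691.60 N

17691.60


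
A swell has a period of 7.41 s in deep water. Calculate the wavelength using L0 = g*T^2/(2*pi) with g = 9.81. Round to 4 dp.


L0 = g * T^2 / (2 * pi)
L0 = 9.81 * 7.41^2 / (2 * pi)
L0 = 9.81 * 54.9081 / 6.28319
L0 = 538.6485 / 6.28319
L0 = 85.7286 m

85.7286


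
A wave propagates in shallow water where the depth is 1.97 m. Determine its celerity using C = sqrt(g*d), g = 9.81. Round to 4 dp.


Using the shallow-water approximation:
C = sqrt(g * d) = sqrt(9.81 * 1.97)
C = sqrt(19.3257)
C = 4.3961 m/s

4.3961


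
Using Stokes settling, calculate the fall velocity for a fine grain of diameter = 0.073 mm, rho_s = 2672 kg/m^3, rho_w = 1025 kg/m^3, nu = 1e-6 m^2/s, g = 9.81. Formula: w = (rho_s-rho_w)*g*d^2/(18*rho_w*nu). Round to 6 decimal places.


w = (rho_s - rho_w) * g * d^2 / (18 * rho_w * nu)
d = 0.073 mm = 0.000073 m
rho_s - rho_w = 2672 - 1025 = 1647
Numerator = 1647 * 9.81 * (0.000073)^2 = 0.000086101026
Denominator = 18 * 1025 * 1e-6 = 0.018450
w = 0.004667 m/s

0.004667


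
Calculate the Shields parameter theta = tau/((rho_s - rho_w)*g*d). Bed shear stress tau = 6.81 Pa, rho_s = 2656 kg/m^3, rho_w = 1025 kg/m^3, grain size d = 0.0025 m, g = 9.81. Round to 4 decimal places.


theta = tau / ((rho_s - rho_w) * g * d)
rho_s - rho_w = 2656 - 1025 = 1631
Denominator = 1631 * 9.81 * 0.0025 = 40.000275
theta = 6.81 / 40.000275
theta = 0.1702

0.1702


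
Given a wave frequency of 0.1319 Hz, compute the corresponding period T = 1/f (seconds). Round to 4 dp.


T = 1 / f
T = 1 / 0.1319
T = 7.5815 s

7.5815


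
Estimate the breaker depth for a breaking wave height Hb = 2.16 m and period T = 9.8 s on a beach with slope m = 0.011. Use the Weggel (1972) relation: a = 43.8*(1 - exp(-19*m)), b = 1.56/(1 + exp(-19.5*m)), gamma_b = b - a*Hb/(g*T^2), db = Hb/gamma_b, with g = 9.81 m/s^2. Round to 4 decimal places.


a = 43.8 * (1 - exp(-19 * m))
exp(-19 * 0.011) = exp(-0.2090) = 0.811395
a = 43.8 * (1 - 0.811395) = 8.260889
b = 1.56 / (1 + exp(-19.5 * m))
exp(-19.5 * 0.011) = exp(-0.2145) = 0.806945
b = 1.56 / (1 + 0.806945) = 0.863336
Hb / (g * T^2) = 2.16 / (9.81 * 9.8^2) = 2.16 / 942.1524 = 0.00229262
gamma_b = b - a * Hb/(g*T^2) = 0.863336 - 8.260889 * 0.00229262 = 0.844397
db = Hb / gamma_b = 2.16 / 0.844397
db = 2.5580 m

2.5580


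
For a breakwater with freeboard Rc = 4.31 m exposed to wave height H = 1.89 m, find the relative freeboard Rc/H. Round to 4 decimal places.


Relative freeboard = Rc / H
= 4.31 / 1.89
= 2.2804

2.2804


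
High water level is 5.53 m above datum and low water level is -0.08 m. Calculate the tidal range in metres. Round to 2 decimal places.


Tidal range = High water - Low water
Tidal range = 5.53 - (-0.08)
Tidal range = 5.61 m

5.61


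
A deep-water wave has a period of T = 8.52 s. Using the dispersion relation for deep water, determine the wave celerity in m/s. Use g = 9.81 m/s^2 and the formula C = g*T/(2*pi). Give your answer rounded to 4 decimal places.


We use the deep-water celerity formula:
C = g * T / (2 * pi)
C = 9.81 * 8.52 / (2 * 3.14159...)
C = 83.581200 / 6.283185
C = 13.3024 m/s

13.3024


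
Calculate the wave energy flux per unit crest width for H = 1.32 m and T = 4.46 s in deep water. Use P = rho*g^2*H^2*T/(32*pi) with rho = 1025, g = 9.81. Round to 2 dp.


P = rho * g^2 * H^2 * T / (32 * pi)
P = 1025 * 9.81^2 * 1.32^2 * 4.46 / (32 * pi)
P = 1025 * 96.2361 * 1.7424 * 4.46 / 100.53096
P = 7625.09 W/m

7625.09


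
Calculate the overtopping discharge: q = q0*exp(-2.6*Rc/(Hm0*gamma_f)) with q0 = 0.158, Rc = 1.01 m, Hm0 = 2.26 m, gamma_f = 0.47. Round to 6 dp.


q = q0 * exp(-2.6 * Rc / (Hm0 * gamma_f))
Exponent = -2.6 * 1.01 / (2.26 * 0.47)
= -2.6 * 1.01 / 1.0622
= -2.472227
exp(-2.472227) = 0.084397
q = 0.158 * 0.084397
q = 0.013335 m^3/s/m

0.013335


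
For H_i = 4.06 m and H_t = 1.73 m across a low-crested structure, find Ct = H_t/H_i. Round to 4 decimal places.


Ct = H_t / H_i
Ct = 1.73 / 4.06
Ct = 0.4261

0.4261


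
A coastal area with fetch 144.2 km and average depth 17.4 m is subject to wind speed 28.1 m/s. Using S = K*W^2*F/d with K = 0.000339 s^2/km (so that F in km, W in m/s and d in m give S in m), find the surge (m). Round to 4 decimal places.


S = K * W^2 * F / d
W^2 = 28.1^2 = 789.61
S = 0.000339 * 789.61 * 144.2 / 17.4
Numerator = 0.000339 * 789.61 * 144.2 = 38.599137
S = 38.599137 / 17.4 = 2.2183 m

2.2183


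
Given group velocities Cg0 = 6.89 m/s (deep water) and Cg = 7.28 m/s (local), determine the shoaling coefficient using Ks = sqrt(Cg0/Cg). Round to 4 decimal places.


Ks = sqrt(Cg0 / Cg)
Ks = sqrt(6.89 / 7.28)
Ks = sqrt(0.9464)
Ks = 0.9728

0.9728


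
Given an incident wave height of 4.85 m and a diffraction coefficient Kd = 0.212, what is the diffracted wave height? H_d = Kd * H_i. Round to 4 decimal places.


H_d = Kd * H_i
H_d = 0.212 * 4.85
H_d = 1.0282 m

1.0282


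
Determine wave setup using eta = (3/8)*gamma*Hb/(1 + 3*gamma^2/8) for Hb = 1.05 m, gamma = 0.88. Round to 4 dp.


eta = (3/8) * gamma * Hb / (1 + 3*gamma^2/8)
Numerator = (3/8) * 0.88 * 1.05 = 0.346500
Denominator = 1 + 3*0.88^2/8 = 1 + 0.290400 = 1.290400
eta = 0.346500 / 1.290400
eta = 0.2685 m

0.2685


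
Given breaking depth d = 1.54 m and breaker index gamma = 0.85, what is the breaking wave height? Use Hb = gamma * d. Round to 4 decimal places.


Hb = gamma * d
Hb = 0.85 * 1.54
Hb = 1.3090 m

1.3090


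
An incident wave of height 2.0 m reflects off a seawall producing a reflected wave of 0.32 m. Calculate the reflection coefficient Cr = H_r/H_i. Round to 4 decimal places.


Cr = H_r / H_i
Cr = 0.32 / 2.0
Cr = 0.1600

0.1600


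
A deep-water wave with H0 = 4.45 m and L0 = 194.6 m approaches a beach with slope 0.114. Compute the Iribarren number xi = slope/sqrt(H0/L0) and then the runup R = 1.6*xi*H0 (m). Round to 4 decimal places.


xi = slope / sqrt(H0/L0)
H0/L0 = 4.45/194.6 = 0.022867
sqrt(0.022867) = 0.151220
xi = 0.114 / 0.151220 = 0.753870
R = 1.6 * xi * H0 = 1.6 * 0.753870 * 4.45
R = 5.3676 m

5.3676


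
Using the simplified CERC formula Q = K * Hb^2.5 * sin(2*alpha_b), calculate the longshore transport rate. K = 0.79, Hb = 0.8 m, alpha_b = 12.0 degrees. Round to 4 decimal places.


Q = K * Hb^2.5 * sin(2 * alpha_b)
Hb^2.5 = 0.8^2.5 = 0.572433
sin(2 * 12.0) = sin(24.0) = 0.406737
Q = 0.79 * 0.572433 * 0.406737
Q = 0.1839 m^3/s

0.1839


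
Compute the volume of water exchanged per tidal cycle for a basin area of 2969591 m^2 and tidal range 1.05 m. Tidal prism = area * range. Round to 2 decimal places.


Tidal prism = Area * Tidal range
P = 2969591 * 1.05
P = 3118070.55 m^3

3118070.55


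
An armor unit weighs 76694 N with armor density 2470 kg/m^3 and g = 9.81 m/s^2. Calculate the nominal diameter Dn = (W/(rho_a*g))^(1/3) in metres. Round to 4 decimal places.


V = W / (rho_a * g)
V = 76694 / (2470 * 9.81)
V = 76694 / 24230.70
V = 3.165158 m^3
Dn = V^(1/3) = 3.165158^(1/3)
Dn = 1.4682 m

1.4682


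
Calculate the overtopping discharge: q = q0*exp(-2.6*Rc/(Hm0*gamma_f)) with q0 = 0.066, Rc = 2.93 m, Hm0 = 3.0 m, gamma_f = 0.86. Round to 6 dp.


q = q0 * exp(-2.6 * Rc / (Hm0 * gamma_f))
Exponent = -2.6 * 2.93 / (3.0 * 0.86)
= -2.6 * 2.93 / 2.5800
= -2.952713
exp(-2.952713) = 0.052198
q = 0.066 * 0.052198
q = 0.003445 m^3/s/m

0.003445


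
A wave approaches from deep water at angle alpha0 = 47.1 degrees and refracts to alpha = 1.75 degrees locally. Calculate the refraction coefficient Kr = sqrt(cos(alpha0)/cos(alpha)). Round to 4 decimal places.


Kr = sqrt(cos(alpha0) / cos(alpha))
cos(47.1) = 0.680721
cos(1.75) = 0.999534
Kr = sqrt(0.680721 / 0.999534)
Kr = sqrt(0.681039)
Kr = 0.8253

0.8253


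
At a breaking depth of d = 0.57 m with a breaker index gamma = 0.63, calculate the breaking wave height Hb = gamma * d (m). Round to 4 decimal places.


Hb = gamma * d
Hb = 0.63 * 0.57
Hb = 0.3591 m

0.3591


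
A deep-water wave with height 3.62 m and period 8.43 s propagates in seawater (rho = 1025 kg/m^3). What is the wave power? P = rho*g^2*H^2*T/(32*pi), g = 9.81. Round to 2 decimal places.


P = rho * g^2 * H^2 * T / (32 * pi)
P = 1025 * 9.81^2 * 3.62^2 * 8.43 / (32 * pi)
P = 1025 * 96.2361 * 13.1044 * 8.43 / 100.53096
P = 108394.37 W/m

108394.37


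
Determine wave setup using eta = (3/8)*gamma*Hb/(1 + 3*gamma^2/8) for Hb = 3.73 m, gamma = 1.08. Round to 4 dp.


eta = (3/8) * gamma * Hb / (1 + 3*gamma^2/8)
Numerator = (3/8) * 1.08 * 3.73 = 1.510650
Denominator = 1 + 3*1.08^2/8 = 1 + 0.437400 = 1.437400
eta = 1.510650 / 1.437400
eta = 1.0510 m

1.0510


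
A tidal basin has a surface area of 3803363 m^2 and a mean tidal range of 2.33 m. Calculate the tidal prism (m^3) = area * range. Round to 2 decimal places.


Tidal prism = Area * Tidal range
P = 3803363 * 2.33
P = 8861835.79 m^3

8861835.79


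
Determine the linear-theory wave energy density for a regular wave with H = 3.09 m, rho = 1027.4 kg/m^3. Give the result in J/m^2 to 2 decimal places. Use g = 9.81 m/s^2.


E = (1/8) * rho * g * H^2
E = (1/8) * 1027.4 * 9.81 * 3.09^2
E = 0.125 * 1027.4 * 9.81 * 9.5481
E = 12029.17 J/m^2

12029.17


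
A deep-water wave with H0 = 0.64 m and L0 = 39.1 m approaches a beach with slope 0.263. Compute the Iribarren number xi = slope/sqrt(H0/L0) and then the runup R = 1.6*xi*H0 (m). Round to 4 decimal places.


xi = slope / sqrt(H0/L0)
H0/L0 = 0.64/39.1 = 0.016368
sqrt(0.016368) = 0.127939
xi = 0.263 / 0.127939 = 2.055674
R = 1.6 * xi * H0 = 1.6 * 2.055674 * 0.64
R = 2.1050 m

2.1050


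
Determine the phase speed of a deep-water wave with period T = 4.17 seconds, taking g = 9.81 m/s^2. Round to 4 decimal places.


We use the deep-water celerity formula:
C = g * T / (2 * pi)
C = 9.81 * 4.17 / (2 * 3.14159...)
C = 40.907700 / 6.283185
C = 6.5107 m/s

6.5107


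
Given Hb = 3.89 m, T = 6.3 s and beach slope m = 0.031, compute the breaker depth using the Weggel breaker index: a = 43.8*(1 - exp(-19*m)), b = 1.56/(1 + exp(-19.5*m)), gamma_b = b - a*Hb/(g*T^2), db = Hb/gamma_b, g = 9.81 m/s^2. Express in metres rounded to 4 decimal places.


a = 43.8 * (1 - exp(-19 * m))
exp(-19 * 0.031) = exp(-0.5890) = 0.554882
a = 43.8 * (1 - 0.554882) = 19.496173
b = 1.56 / (1 + exp(-19.5 * m))
exp(-19.5 * 0.031) = exp(-0.6045) = 0.546348
b = 1.56 / (1 + 0.546348) = 1.008829
Hb / (g * T^2) = 3.89 / (9.81 * 6.3^2) = 3.89 / 389.3589 = 0.00999078
gamma_b = b - a * Hb/(g*T^2) = 1.008829 - 19.496173 * 0.00999078 = 0.814047
db = Hb / gamma_b = 3.89 / 0.814047
db = 4.7786 m

4.7786


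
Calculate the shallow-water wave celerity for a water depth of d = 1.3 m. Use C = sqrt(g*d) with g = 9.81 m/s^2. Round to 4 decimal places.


Using the shallow-water approximation:
C = sqrt(g * d) = sqrt(9.81 * 1.3)
C = sqrt(12.7530)
C = 3.5711 m/s

3.5711


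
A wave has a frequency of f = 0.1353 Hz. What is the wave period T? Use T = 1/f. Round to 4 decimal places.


T = 1 / f
T = 1 / 0.1353
T = 7.3910 s

7.3910


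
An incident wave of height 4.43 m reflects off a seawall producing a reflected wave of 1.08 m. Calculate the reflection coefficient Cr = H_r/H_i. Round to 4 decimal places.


Cr = H_r / H_i
Cr = 1.08 / 4.43
Cr = 0.2438

0.2438


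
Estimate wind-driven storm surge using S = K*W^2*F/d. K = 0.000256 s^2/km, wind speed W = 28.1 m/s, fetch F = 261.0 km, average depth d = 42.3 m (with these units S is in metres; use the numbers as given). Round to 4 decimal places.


S = K * W^2 * F / d
W^2 = 28.1^2 = 789.61
S = 0.000256 * 789.61 * 261.0 / 42.3
Numerator = 0.000256 * 789.61 * 261.0 = 52.758582
S = 52.758582 / 42.3 = 1.2472 m

1.2472


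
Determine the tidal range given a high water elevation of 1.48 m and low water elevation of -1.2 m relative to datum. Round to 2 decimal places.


Tidal range = High water - Low water
Tidal range = 1.48 - (-1.2)
Tidal range = 2.68 m

2.68


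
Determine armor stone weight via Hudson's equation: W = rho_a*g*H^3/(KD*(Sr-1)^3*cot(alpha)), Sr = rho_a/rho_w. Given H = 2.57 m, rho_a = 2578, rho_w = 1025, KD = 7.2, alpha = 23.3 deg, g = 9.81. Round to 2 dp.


Sr = rho_a / rho_w = 2578 / 1025 = 2.515122
(Sr - 1) = 1.515122
(Sr - 1)^3 = 3.478106
cot(23.3) = 1 / tan(23.3) = 1 / 0.430668 = 2.321974
Numerator = 2578 * 9.81 * 2.57^3 = 429290.5124
Denominator = 7.2 * 3.478106 * 2.321974 = 58.147711
W = 429290.5124 / 58.147711
W = 7382.76 N

7382.76


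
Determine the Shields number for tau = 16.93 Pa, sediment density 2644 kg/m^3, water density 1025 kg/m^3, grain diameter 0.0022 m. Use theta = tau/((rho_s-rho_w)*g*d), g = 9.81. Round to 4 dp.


theta = tau / ((rho_s - rho_w) * g * d)
rho_s - rho_w = 2644 - 1025 = 1619
Denominator = 1619 * 9.81 * 0.0022 = 34.941258
theta = 16.93 / 34.941258
theta = 0.4845

0.4845


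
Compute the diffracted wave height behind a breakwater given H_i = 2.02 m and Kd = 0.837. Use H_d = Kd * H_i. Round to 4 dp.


H_d = Kd * H_i
H_d = 0.837 * 2.02
H_d = 1.6907 m

1.6907


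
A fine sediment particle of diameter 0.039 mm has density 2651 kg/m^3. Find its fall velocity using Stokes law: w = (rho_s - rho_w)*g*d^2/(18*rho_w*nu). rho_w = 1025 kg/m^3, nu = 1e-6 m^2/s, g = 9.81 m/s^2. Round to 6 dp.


w = (rho_s - rho_w) * g * d^2 / (18 * rho_w * nu)
d = 0.039 mm = 0.000039 m
rho_s - rho_w = 2651 - 1025 = 1626
Numerator = 1626 * 9.81 * (0.000039)^2 = 0.000024261562
Denominator = 18 * 1025 * 1e-6 = 0.018450
w = 0.001315 m/s

0.001315


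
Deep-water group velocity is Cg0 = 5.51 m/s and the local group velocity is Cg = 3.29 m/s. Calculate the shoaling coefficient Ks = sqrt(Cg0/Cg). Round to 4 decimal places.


Ks = sqrt(Cg0 / Cg)
Ks = sqrt(5.51 / 3.29)
Ks = sqrt(1.6748)
Ks = 1.2941

1.2941


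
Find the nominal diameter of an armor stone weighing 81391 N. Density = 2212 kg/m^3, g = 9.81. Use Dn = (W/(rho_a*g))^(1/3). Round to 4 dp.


V = W / (rho_a * g)
V = 81391 / (2212 * 9.81)
V = 81391 / 21699.72
V = 3.750786 m^3
Dn = V^(1/3) = 3.750786^(1/3)
Dn = 1.5537 m

1.5537


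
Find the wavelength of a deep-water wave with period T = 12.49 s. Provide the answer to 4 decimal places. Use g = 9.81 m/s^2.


L0 = g * T^2 / (2 * pi)
L0 = 9.81 * 12.49^2 / (2 * pi)
L0 = 9.81 * 156.0001 / 6.28319
L0 = 1530.3610 / 6.28319
L0 = 243.5645 m

243.5645


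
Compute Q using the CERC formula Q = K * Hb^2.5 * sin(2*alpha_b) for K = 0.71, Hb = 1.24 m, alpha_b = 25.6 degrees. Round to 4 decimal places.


Q = K * Hb^2.5 * sin(2 * alpha_b)
Hb^2.5 = 1.24^2.5 = 1.712199
sin(2 * 25.6) = sin(51.2) = 0.779338
Q = 0.71 * 1.712199 * 0.779338
Q = 0.9474 m^3/s

0.9474


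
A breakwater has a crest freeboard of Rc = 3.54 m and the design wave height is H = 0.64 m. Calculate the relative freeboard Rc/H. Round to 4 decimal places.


Relative freeboard = Rc / H
= 3.54 / 0.64
= 5.5313

5.5313


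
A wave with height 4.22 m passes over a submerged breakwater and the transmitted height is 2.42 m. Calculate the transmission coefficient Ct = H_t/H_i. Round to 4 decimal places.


Ct = H_t / H_i
Ct = 2.42 / 4.22
Ct = 0.5735

0.5735


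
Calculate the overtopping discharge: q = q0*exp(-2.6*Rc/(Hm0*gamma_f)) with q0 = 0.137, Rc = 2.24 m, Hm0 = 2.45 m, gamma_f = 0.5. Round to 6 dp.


q = q0 * exp(-2.6 * Rc / (Hm0 * gamma_f))
Exponent = -2.6 * 2.24 / (2.45 * 0.5)
= -2.6 * 2.24 / 1.2250
= -4.754286
exp(-4.754286) = 0.008615
q = 0.137 * 0.008615
q = 0.001180 m^3/s/m

0.001180


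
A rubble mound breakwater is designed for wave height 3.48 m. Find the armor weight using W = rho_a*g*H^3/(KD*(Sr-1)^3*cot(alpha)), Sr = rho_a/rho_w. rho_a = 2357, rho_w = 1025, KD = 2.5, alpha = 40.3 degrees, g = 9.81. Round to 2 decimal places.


Sr = rho_a / rho_w = 2357 / 1025 = 2.299512
(Sr - 1) = 1.299512
(Sr - 1)^3 = 2.194528
cot(40.3) = 1 / tan(40.3) = 1 / 0.848062 = 1.179160
Numerator = 2357 * 9.81 * 3.48^3 = 974465.1719
Denominator = 2.5 * 2.194528 * 1.179160 = 6.469246
W = 974465.1719 / 6.469246
W = 150630.41 N

150630.41


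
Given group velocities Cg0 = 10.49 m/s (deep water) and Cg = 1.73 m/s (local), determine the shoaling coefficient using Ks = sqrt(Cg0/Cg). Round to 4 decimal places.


Ks = sqrt(Cg0 / Cg)
Ks = sqrt(10.49 / 1.73)
Ks = sqrt(6.0636)
Ks = 2.4624

2.4624


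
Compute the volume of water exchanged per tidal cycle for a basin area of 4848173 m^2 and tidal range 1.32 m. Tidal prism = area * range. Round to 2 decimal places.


Tidal prism = Area * Tidal range
P = 4848173 * 1.32
P = 6399588.36 m^3

6399588.36


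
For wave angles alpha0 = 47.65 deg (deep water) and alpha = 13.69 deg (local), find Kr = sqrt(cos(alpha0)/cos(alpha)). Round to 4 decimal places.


Kr = sqrt(cos(alpha0) / cos(alpha))
cos(47.65) = 0.673658
cos(13.69) = 0.971590
Kr = sqrt(0.673658 / 0.971590)
Kr = sqrt(0.693356)
Kr = 0.8327

0.8327


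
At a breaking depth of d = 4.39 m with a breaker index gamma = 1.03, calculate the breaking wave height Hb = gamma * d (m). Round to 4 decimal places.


Hb = gamma * d
Hb = 1.03 * 4.39
Hb = 4.5217 m

4.5217


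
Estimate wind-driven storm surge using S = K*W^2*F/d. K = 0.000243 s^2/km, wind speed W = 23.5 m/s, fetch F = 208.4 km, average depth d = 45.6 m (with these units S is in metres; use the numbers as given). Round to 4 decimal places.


S = K * W^2 * F / d
W^2 = 23.5^2 = 552.25
S = 0.000243 * 552.25 * 208.4 / 45.6
Numerator = 0.000243 * 552.25 * 208.4 = 27.966603
S = 27.966603 / 45.6 = 0.6133 m

0.6133


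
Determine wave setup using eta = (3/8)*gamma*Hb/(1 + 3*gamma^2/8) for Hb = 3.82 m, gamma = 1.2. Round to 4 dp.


eta = (3/8) * gamma * Hb / (1 + 3*gamma^2/8)
Numerator = (3/8) * 1.2 * 3.82 = 1.719000
Denominator = 1 + 3*1.2^2/8 = 1 + 0.540000 = 1.540000
eta = 1.719000 / 1.540000
eta = 1.1162 m

1.1162


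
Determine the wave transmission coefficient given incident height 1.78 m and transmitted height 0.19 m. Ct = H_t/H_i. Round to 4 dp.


Ct = H_t / H_i
Ct = 0.19 / 1.78
Ct = 0.1067

0.1067


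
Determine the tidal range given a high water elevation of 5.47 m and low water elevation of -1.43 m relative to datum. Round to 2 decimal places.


Tidal range = High water - Low water
Tidal range = 5.47 - (-1.43)
Tidal range = 6.90 m

6.90


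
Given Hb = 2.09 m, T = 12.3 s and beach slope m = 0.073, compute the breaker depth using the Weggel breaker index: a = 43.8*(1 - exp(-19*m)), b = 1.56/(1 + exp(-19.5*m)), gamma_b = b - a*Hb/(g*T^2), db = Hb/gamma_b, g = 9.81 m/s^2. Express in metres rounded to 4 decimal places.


a = 43.8 * (1 - exp(-19 * m))
exp(-19 * 0.073) = exp(-1.3870) = 0.249824
a = 43.8 * (1 - 0.249824) = 32.857724
b = 1.56 / (1 + exp(-19.5 * m))
exp(-19.5 * 0.073) = exp(-1.4235) = 0.240869
b = 1.56 / (1 + 0.240869) = 1.257183
Hb / (g * T^2) = 2.09 / (9.81 * 12.3^2) = 2.09 / 1484.1549 = 0.00140821
gamma_b = b - a * Hb/(g*T^2) = 1.257183 - 32.857724 * 0.00140821 = 1.210912
db = Hb / gamma_b = 2.09 / 1.210912
db = 1.7260 m

1.7260


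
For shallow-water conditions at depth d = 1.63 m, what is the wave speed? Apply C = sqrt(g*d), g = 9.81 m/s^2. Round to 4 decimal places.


Using the shallow-water approximation:
C = sqrt(g * d) = sqrt(9.81 * 1.63)
C = sqrt(15.9903)
C = 3.9988 m/s

3.9988


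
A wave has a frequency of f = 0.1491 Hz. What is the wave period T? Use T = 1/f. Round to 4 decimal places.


T = 1 / f
T = 1 / 0.1491
T = 6.7069 s

6.7069


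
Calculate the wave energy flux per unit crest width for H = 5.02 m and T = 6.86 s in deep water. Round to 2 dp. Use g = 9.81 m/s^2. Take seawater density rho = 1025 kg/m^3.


P = rho * g^2 * H^2 * T / (32 * pi)
P = 1025 * 9.81^2 * 5.02^2 * 6.86 / (32 * pi)
P = 1025 * 96.2361 * 25.2004 * 6.86 / 100.53096
P = 169626.45 W/m

169626.45


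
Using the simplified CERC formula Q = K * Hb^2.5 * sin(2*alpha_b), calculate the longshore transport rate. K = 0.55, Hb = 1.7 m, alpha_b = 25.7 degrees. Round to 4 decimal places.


Q = K * Hb^2.5 * sin(2 * alpha_b)
Hb^2.5 = 1.7^2.5 = 3.768099
sin(2 * 25.7) = sin(51.4) = 0.781520
Q = 0.55 * 3.768099 * 0.781520
Q = 1.6197 m^3/s

1.6197


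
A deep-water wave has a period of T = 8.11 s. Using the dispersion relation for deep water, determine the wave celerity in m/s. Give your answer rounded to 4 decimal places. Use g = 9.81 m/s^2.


We use the deep-water celerity formula:
C = g * T / (2 * pi)
C = 9.81 * 8.11 / (2 * 3.14159...)
C = 79.559100 / 6.283185
C = 12.6622 m/s

12.6622


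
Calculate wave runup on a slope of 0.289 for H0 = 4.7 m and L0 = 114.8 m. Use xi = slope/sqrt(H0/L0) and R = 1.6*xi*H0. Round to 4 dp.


xi = slope / sqrt(H0/L0)
H0/L0 = 4.7/114.8 = 0.040941
sqrt(0.040941) = 0.202338
xi = 0.289 / 0.202338 = 1.428301
R = 1.6 * xi * H0 = 1.6 * 1.428301 * 4.7
R = 10.7408 m

10.7408


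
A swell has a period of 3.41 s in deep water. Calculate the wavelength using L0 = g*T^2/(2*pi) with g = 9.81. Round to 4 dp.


L0 = g * T^2 / (2 * pi)
L0 = 9.81 * 3.41^2 / (2 * pi)
L0 = 9.81 * 11.6281 / 6.28319
L0 = 114.0717 / 6.28319
L0 = 18.1551 m

18.1551


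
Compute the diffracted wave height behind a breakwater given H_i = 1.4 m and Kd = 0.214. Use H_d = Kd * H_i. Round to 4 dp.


H_d = Kd * H_i
H_d = 0.214 * 1.4
H_d = 0.2996 m

0.2996


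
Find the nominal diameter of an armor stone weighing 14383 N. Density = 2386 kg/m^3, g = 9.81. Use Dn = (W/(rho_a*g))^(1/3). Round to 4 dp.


V = W / (rho_a * g)
V = 14383 / (2386 * 9.81)
V = 14383 / 23406.66
V = 0.614483 m^3
Dn = V^(1/3) = 0.614483^(1/3)
Dn = 0.8502 m

0.8502


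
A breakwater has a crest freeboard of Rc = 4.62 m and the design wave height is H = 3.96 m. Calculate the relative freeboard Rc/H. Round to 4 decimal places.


Relative freeboard = Rc / H
= 4.62 / 3.96
= 1.1667

1.1667


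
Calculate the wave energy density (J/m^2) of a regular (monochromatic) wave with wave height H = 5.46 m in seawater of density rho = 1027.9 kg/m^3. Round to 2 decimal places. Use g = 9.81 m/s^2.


E = (1/8) * rho * g * H^2
E = (1/8) * 1027.9 * 9.81 * 5.46^2
E = 0.125 * 1027.9 * 9.81 * 29.8116
E = 37576.40 J/m^2

37576.40


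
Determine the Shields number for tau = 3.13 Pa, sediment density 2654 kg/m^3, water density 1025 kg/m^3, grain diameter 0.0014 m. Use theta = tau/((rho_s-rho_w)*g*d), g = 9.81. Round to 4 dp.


theta = tau / ((rho_s - rho_w) * g * d)
rho_s - rho_w = 2654 - 1025 = 1629
Denominator = 1629 * 9.81 * 0.0014 = 22.372686
theta = 3.13 / 22.372686
theta = 0.1399

0.1399
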